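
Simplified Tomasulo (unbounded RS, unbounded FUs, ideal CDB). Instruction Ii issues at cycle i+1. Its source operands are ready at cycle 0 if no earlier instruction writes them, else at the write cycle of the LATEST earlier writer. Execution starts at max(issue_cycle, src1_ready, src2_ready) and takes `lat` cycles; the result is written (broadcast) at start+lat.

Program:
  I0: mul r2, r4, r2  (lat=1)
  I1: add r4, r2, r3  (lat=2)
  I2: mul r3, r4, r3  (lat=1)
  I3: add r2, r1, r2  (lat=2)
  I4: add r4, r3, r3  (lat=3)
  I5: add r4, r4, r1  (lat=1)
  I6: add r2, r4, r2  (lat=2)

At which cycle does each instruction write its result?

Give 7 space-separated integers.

Answer: 2 4 5 6 8 9 11

Derivation:
I0 mul r2: issue@1 deps=(None,None) exec_start@1 write@2
I1 add r4: issue@2 deps=(0,None) exec_start@2 write@4
I2 mul r3: issue@3 deps=(1,None) exec_start@4 write@5
I3 add r2: issue@4 deps=(None,0) exec_start@4 write@6
I4 add r4: issue@5 deps=(2,2) exec_start@5 write@8
I5 add r4: issue@6 deps=(4,None) exec_start@8 write@9
I6 add r2: issue@7 deps=(5,3) exec_start@9 write@11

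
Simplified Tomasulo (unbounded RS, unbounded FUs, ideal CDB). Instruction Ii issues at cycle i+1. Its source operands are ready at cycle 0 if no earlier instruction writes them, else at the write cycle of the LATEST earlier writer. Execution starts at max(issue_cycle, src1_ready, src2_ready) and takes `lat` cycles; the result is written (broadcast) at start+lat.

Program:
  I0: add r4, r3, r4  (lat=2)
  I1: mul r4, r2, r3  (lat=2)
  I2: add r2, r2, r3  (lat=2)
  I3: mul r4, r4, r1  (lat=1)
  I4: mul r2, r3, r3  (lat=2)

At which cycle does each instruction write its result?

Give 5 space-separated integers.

I0 add r4: issue@1 deps=(None,None) exec_start@1 write@3
I1 mul r4: issue@2 deps=(None,None) exec_start@2 write@4
I2 add r2: issue@3 deps=(None,None) exec_start@3 write@5
I3 mul r4: issue@4 deps=(1,None) exec_start@4 write@5
I4 mul r2: issue@5 deps=(None,None) exec_start@5 write@7

Answer: 3 4 5 5 7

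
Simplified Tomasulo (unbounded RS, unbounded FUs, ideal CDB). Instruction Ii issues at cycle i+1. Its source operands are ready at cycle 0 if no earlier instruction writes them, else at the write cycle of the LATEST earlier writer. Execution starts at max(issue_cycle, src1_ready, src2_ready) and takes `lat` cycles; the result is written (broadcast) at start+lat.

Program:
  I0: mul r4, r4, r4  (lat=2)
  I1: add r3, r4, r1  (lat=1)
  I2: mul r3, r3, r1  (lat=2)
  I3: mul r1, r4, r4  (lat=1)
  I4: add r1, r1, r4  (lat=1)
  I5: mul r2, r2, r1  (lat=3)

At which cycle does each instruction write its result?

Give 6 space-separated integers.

I0 mul r4: issue@1 deps=(None,None) exec_start@1 write@3
I1 add r3: issue@2 deps=(0,None) exec_start@3 write@4
I2 mul r3: issue@3 deps=(1,None) exec_start@4 write@6
I3 mul r1: issue@4 deps=(0,0) exec_start@4 write@5
I4 add r1: issue@5 deps=(3,0) exec_start@5 write@6
I5 mul r2: issue@6 deps=(None,4) exec_start@6 write@9

Answer: 3 4 6 5 6 9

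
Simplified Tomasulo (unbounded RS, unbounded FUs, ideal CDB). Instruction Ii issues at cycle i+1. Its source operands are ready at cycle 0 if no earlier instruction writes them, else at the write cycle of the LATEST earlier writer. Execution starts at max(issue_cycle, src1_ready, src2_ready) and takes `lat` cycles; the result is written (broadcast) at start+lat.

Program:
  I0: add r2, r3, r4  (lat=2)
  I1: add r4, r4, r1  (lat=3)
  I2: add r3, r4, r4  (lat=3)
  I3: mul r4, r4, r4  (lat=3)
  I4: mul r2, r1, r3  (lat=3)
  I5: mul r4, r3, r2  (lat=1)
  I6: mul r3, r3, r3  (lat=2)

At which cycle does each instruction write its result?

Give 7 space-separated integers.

I0 add r2: issue@1 deps=(None,None) exec_start@1 write@3
I1 add r4: issue@2 deps=(None,None) exec_start@2 write@5
I2 add r3: issue@3 deps=(1,1) exec_start@5 write@8
I3 mul r4: issue@4 deps=(1,1) exec_start@5 write@8
I4 mul r2: issue@5 deps=(None,2) exec_start@8 write@11
I5 mul r4: issue@6 deps=(2,4) exec_start@11 write@12
I6 mul r3: issue@7 deps=(2,2) exec_start@8 write@10

Answer: 3 5 8 8 11 12 10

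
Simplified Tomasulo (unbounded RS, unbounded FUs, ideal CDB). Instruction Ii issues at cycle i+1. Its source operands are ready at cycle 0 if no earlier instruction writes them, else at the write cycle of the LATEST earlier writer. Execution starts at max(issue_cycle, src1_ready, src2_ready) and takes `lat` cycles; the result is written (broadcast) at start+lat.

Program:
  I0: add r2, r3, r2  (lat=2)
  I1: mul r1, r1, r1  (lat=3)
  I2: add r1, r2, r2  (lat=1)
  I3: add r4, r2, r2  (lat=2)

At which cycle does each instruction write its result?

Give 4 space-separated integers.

Answer: 3 5 4 6

Derivation:
I0 add r2: issue@1 deps=(None,None) exec_start@1 write@3
I1 mul r1: issue@2 deps=(None,None) exec_start@2 write@5
I2 add r1: issue@3 deps=(0,0) exec_start@3 write@4
I3 add r4: issue@4 deps=(0,0) exec_start@4 write@6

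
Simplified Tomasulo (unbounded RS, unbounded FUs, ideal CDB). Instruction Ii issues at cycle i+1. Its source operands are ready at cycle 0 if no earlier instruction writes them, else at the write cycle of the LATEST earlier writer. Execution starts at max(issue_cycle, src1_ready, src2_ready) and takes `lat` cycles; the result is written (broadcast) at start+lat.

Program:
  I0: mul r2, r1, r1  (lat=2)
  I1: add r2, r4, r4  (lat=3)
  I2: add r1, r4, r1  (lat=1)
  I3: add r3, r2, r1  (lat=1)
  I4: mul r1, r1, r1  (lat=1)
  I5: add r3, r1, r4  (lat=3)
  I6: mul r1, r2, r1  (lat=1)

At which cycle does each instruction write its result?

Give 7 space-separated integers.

Answer: 3 5 4 6 6 9 8

Derivation:
I0 mul r2: issue@1 deps=(None,None) exec_start@1 write@3
I1 add r2: issue@2 deps=(None,None) exec_start@2 write@5
I2 add r1: issue@3 deps=(None,None) exec_start@3 write@4
I3 add r3: issue@4 deps=(1,2) exec_start@5 write@6
I4 mul r1: issue@5 deps=(2,2) exec_start@5 write@6
I5 add r3: issue@6 deps=(4,None) exec_start@6 write@9
I6 mul r1: issue@7 deps=(1,4) exec_start@7 write@8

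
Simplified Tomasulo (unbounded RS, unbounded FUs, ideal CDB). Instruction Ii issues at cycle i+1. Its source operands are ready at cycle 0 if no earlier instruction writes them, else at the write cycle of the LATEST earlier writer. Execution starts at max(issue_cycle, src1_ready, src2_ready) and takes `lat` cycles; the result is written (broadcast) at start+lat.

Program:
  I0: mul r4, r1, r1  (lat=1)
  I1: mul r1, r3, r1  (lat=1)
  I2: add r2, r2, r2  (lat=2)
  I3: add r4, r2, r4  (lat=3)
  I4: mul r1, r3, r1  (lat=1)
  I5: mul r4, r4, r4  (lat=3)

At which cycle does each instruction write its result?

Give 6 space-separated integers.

I0 mul r4: issue@1 deps=(None,None) exec_start@1 write@2
I1 mul r1: issue@2 deps=(None,None) exec_start@2 write@3
I2 add r2: issue@3 deps=(None,None) exec_start@3 write@5
I3 add r4: issue@4 deps=(2,0) exec_start@5 write@8
I4 mul r1: issue@5 deps=(None,1) exec_start@5 write@6
I5 mul r4: issue@6 deps=(3,3) exec_start@8 write@11

Answer: 2 3 5 8 6 11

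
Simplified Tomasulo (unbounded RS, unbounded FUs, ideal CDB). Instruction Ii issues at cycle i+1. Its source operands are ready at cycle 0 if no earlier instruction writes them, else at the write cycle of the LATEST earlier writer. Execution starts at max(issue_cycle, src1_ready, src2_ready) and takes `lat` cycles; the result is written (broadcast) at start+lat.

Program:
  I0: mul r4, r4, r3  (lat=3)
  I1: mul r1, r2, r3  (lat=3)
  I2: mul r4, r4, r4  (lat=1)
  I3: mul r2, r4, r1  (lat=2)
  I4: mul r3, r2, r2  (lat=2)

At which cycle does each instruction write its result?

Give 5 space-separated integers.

Answer: 4 5 5 7 9

Derivation:
I0 mul r4: issue@1 deps=(None,None) exec_start@1 write@4
I1 mul r1: issue@2 deps=(None,None) exec_start@2 write@5
I2 mul r4: issue@3 deps=(0,0) exec_start@4 write@5
I3 mul r2: issue@4 deps=(2,1) exec_start@5 write@7
I4 mul r3: issue@5 deps=(3,3) exec_start@7 write@9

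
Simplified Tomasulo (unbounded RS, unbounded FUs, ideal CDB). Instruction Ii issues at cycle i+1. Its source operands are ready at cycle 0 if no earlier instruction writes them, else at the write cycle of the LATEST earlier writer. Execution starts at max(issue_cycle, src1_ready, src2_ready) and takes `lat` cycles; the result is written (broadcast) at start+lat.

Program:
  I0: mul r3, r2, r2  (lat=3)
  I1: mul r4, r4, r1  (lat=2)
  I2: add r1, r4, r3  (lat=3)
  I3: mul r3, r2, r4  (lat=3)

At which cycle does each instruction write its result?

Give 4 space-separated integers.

I0 mul r3: issue@1 deps=(None,None) exec_start@1 write@4
I1 mul r4: issue@2 deps=(None,None) exec_start@2 write@4
I2 add r1: issue@3 deps=(1,0) exec_start@4 write@7
I3 mul r3: issue@4 deps=(None,1) exec_start@4 write@7

Answer: 4 4 7 7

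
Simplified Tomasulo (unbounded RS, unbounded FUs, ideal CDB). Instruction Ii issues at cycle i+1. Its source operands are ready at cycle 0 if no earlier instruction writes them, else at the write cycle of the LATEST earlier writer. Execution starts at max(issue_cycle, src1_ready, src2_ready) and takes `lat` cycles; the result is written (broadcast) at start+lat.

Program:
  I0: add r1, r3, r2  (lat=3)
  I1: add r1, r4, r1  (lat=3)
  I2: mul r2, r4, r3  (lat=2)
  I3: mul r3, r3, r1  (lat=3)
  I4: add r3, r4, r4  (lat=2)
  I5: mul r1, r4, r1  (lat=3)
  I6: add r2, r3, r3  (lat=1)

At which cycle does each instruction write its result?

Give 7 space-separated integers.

I0 add r1: issue@1 deps=(None,None) exec_start@1 write@4
I1 add r1: issue@2 deps=(None,0) exec_start@4 write@7
I2 mul r2: issue@3 deps=(None,None) exec_start@3 write@5
I3 mul r3: issue@4 deps=(None,1) exec_start@7 write@10
I4 add r3: issue@5 deps=(None,None) exec_start@5 write@7
I5 mul r1: issue@6 deps=(None,1) exec_start@7 write@10
I6 add r2: issue@7 deps=(4,4) exec_start@7 write@8

Answer: 4 7 5 10 7 10 8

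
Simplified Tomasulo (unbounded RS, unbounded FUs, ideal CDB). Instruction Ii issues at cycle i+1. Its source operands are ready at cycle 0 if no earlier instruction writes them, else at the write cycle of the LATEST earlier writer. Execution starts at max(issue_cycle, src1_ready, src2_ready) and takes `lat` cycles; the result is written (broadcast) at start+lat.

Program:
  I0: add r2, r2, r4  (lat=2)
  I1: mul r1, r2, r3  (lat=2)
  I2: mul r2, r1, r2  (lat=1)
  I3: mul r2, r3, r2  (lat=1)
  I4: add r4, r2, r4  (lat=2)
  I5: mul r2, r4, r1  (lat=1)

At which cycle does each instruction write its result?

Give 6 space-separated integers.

I0 add r2: issue@1 deps=(None,None) exec_start@1 write@3
I1 mul r1: issue@2 deps=(0,None) exec_start@3 write@5
I2 mul r2: issue@3 deps=(1,0) exec_start@5 write@6
I3 mul r2: issue@4 deps=(None,2) exec_start@6 write@7
I4 add r4: issue@5 deps=(3,None) exec_start@7 write@9
I5 mul r2: issue@6 deps=(4,1) exec_start@9 write@10

Answer: 3 5 6 7 9 10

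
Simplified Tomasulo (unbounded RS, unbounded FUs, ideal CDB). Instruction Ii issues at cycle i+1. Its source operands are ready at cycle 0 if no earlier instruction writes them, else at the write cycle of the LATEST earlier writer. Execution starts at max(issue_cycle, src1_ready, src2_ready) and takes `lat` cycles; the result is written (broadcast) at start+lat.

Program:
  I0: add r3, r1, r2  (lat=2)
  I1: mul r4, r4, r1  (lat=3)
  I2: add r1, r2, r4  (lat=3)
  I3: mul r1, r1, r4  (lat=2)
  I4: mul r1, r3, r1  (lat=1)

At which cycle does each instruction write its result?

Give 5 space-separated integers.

I0 add r3: issue@1 deps=(None,None) exec_start@1 write@3
I1 mul r4: issue@2 deps=(None,None) exec_start@2 write@5
I2 add r1: issue@3 deps=(None,1) exec_start@5 write@8
I3 mul r1: issue@4 deps=(2,1) exec_start@8 write@10
I4 mul r1: issue@5 deps=(0,3) exec_start@10 write@11

Answer: 3 5 8 10 11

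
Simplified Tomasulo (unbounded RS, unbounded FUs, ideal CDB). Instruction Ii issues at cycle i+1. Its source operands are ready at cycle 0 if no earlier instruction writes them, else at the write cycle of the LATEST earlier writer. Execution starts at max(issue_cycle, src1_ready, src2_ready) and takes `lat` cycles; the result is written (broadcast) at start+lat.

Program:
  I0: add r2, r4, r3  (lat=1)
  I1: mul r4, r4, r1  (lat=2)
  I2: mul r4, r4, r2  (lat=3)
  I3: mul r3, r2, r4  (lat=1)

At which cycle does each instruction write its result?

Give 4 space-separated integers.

I0 add r2: issue@1 deps=(None,None) exec_start@1 write@2
I1 mul r4: issue@2 deps=(None,None) exec_start@2 write@4
I2 mul r4: issue@3 deps=(1,0) exec_start@4 write@7
I3 mul r3: issue@4 deps=(0,2) exec_start@7 write@8

Answer: 2 4 7 8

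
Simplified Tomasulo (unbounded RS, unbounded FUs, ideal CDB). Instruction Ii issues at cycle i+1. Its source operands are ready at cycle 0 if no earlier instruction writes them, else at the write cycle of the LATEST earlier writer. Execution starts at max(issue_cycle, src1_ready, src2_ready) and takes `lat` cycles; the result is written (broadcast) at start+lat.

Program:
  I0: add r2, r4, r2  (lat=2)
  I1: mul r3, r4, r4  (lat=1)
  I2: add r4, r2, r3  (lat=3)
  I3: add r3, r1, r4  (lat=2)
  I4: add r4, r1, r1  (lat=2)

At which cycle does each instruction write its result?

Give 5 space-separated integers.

I0 add r2: issue@1 deps=(None,None) exec_start@1 write@3
I1 mul r3: issue@2 deps=(None,None) exec_start@2 write@3
I2 add r4: issue@3 deps=(0,1) exec_start@3 write@6
I3 add r3: issue@4 deps=(None,2) exec_start@6 write@8
I4 add r4: issue@5 deps=(None,None) exec_start@5 write@7

Answer: 3 3 6 8 7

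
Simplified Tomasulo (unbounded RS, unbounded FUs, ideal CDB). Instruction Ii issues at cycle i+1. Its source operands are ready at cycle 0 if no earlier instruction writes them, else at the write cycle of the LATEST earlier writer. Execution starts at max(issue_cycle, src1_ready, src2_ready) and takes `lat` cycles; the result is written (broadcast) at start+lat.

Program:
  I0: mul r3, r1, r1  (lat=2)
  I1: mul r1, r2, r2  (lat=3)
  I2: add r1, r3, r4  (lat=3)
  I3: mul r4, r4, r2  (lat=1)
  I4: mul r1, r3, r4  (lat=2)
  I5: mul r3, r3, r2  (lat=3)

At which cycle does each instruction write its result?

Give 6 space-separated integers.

Answer: 3 5 6 5 7 9

Derivation:
I0 mul r3: issue@1 deps=(None,None) exec_start@1 write@3
I1 mul r1: issue@2 deps=(None,None) exec_start@2 write@5
I2 add r1: issue@3 deps=(0,None) exec_start@3 write@6
I3 mul r4: issue@4 deps=(None,None) exec_start@4 write@5
I4 mul r1: issue@5 deps=(0,3) exec_start@5 write@7
I5 mul r3: issue@6 deps=(0,None) exec_start@6 write@9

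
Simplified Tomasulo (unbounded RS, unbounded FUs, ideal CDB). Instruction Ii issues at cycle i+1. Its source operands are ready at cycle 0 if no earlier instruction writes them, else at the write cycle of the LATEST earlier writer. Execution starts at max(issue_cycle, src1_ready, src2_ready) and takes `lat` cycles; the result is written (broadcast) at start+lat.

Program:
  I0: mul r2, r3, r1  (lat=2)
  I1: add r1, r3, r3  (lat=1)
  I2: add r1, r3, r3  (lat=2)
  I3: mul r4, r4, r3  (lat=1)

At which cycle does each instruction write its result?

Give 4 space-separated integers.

I0 mul r2: issue@1 deps=(None,None) exec_start@1 write@3
I1 add r1: issue@2 deps=(None,None) exec_start@2 write@3
I2 add r1: issue@3 deps=(None,None) exec_start@3 write@5
I3 mul r4: issue@4 deps=(None,None) exec_start@4 write@5

Answer: 3 3 5 5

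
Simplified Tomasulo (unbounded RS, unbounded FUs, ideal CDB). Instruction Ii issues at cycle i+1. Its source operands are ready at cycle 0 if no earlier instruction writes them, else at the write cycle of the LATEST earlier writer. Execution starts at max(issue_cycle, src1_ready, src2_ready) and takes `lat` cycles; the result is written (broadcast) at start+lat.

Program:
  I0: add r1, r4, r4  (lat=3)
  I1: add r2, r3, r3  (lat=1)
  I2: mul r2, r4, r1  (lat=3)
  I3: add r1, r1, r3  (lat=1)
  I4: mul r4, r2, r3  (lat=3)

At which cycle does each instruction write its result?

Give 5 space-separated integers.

Answer: 4 3 7 5 10

Derivation:
I0 add r1: issue@1 deps=(None,None) exec_start@1 write@4
I1 add r2: issue@2 deps=(None,None) exec_start@2 write@3
I2 mul r2: issue@3 deps=(None,0) exec_start@4 write@7
I3 add r1: issue@4 deps=(0,None) exec_start@4 write@5
I4 mul r4: issue@5 deps=(2,None) exec_start@7 write@10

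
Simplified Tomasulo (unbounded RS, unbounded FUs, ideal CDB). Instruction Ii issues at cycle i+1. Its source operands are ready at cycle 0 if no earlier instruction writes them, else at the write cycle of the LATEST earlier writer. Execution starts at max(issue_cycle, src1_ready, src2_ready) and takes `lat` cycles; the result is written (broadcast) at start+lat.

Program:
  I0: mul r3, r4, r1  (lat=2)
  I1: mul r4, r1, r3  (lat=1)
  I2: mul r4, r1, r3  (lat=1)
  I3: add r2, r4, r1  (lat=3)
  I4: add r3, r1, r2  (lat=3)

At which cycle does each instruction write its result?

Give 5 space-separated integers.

Answer: 3 4 4 7 10

Derivation:
I0 mul r3: issue@1 deps=(None,None) exec_start@1 write@3
I1 mul r4: issue@2 deps=(None,0) exec_start@3 write@4
I2 mul r4: issue@3 deps=(None,0) exec_start@3 write@4
I3 add r2: issue@4 deps=(2,None) exec_start@4 write@7
I4 add r3: issue@5 deps=(None,3) exec_start@7 write@10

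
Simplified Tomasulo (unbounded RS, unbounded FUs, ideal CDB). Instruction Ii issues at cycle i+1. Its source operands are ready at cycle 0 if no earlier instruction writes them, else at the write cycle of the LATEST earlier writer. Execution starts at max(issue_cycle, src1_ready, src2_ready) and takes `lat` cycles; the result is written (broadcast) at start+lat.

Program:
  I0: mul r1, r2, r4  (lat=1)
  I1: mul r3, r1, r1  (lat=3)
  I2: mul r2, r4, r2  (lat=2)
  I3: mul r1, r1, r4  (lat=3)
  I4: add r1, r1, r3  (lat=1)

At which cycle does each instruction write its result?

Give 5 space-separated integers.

I0 mul r1: issue@1 deps=(None,None) exec_start@1 write@2
I1 mul r3: issue@2 deps=(0,0) exec_start@2 write@5
I2 mul r2: issue@3 deps=(None,None) exec_start@3 write@5
I3 mul r1: issue@4 deps=(0,None) exec_start@4 write@7
I4 add r1: issue@5 deps=(3,1) exec_start@7 write@8

Answer: 2 5 5 7 8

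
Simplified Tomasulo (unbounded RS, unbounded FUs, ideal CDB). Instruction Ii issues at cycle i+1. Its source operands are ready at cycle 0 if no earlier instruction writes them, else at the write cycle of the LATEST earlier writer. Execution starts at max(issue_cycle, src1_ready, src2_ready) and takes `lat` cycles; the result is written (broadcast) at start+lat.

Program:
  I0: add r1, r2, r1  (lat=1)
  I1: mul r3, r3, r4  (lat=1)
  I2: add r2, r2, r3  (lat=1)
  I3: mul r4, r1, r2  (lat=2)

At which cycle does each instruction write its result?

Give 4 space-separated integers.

I0 add r1: issue@1 deps=(None,None) exec_start@1 write@2
I1 mul r3: issue@2 deps=(None,None) exec_start@2 write@3
I2 add r2: issue@3 deps=(None,1) exec_start@3 write@4
I3 mul r4: issue@4 deps=(0,2) exec_start@4 write@6

Answer: 2 3 4 6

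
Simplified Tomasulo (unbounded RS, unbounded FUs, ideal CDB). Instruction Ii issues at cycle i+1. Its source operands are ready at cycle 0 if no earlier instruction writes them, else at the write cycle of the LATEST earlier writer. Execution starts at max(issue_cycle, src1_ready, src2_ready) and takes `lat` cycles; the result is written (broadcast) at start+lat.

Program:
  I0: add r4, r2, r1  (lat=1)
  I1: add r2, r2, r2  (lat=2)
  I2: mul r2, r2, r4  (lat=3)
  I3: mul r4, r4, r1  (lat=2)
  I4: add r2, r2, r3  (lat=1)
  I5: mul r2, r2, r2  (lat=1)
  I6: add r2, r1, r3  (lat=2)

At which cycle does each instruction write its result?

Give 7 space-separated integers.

Answer: 2 4 7 6 8 9 9

Derivation:
I0 add r4: issue@1 deps=(None,None) exec_start@1 write@2
I1 add r2: issue@2 deps=(None,None) exec_start@2 write@4
I2 mul r2: issue@3 deps=(1,0) exec_start@4 write@7
I3 mul r4: issue@4 deps=(0,None) exec_start@4 write@6
I4 add r2: issue@5 deps=(2,None) exec_start@7 write@8
I5 mul r2: issue@6 deps=(4,4) exec_start@8 write@9
I6 add r2: issue@7 deps=(None,None) exec_start@7 write@9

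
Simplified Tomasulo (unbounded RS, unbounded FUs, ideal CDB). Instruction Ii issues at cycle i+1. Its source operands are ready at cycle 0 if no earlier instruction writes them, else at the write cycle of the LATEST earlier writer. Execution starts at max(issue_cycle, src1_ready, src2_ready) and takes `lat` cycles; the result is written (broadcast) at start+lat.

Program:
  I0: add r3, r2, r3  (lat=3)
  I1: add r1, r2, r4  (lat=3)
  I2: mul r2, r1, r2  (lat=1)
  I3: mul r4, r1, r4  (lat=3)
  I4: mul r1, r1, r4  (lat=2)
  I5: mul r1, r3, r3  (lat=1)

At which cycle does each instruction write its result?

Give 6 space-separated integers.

Answer: 4 5 6 8 10 7

Derivation:
I0 add r3: issue@1 deps=(None,None) exec_start@1 write@4
I1 add r1: issue@2 deps=(None,None) exec_start@2 write@5
I2 mul r2: issue@3 deps=(1,None) exec_start@5 write@6
I3 mul r4: issue@4 deps=(1,None) exec_start@5 write@8
I4 mul r1: issue@5 deps=(1,3) exec_start@8 write@10
I5 mul r1: issue@6 deps=(0,0) exec_start@6 write@7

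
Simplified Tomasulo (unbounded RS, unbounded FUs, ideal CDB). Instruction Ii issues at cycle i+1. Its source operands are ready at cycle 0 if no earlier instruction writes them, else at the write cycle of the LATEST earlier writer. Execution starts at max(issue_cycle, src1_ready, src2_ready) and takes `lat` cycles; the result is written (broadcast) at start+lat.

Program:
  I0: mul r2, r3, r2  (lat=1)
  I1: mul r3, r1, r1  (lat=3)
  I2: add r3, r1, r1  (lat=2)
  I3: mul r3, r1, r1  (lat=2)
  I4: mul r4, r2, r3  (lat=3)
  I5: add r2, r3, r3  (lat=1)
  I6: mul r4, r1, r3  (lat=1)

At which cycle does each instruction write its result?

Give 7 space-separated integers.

I0 mul r2: issue@1 deps=(None,None) exec_start@1 write@2
I1 mul r3: issue@2 deps=(None,None) exec_start@2 write@5
I2 add r3: issue@3 deps=(None,None) exec_start@3 write@5
I3 mul r3: issue@4 deps=(None,None) exec_start@4 write@6
I4 mul r4: issue@5 deps=(0,3) exec_start@6 write@9
I5 add r2: issue@6 deps=(3,3) exec_start@6 write@7
I6 mul r4: issue@7 deps=(None,3) exec_start@7 write@8

Answer: 2 5 5 6 9 7 8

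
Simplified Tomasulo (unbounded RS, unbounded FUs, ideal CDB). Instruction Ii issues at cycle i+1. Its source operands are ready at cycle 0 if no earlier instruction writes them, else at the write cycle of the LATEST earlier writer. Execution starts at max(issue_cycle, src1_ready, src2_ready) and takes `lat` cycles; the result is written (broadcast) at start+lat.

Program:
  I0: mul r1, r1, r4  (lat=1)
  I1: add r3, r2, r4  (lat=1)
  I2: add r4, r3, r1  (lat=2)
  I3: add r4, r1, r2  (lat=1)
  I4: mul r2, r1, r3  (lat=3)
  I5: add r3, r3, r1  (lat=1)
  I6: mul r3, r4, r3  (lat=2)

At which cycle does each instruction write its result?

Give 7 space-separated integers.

Answer: 2 3 5 5 8 7 9

Derivation:
I0 mul r1: issue@1 deps=(None,None) exec_start@1 write@2
I1 add r3: issue@2 deps=(None,None) exec_start@2 write@3
I2 add r4: issue@3 deps=(1,0) exec_start@3 write@5
I3 add r4: issue@4 deps=(0,None) exec_start@4 write@5
I4 mul r2: issue@5 deps=(0,1) exec_start@5 write@8
I5 add r3: issue@6 deps=(1,0) exec_start@6 write@7
I6 mul r3: issue@7 deps=(3,5) exec_start@7 write@9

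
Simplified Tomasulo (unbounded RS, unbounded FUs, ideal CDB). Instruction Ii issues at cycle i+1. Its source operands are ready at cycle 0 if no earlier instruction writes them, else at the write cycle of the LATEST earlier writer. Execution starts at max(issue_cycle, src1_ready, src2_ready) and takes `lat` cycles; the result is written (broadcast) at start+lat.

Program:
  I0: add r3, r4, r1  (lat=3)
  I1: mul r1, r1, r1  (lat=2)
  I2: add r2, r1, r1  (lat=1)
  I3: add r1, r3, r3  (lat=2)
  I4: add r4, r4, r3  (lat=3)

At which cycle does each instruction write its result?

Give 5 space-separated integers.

Answer: 4 4 5 6 8

Derivation:
I0 add r3: issue@1 deps=(None,None) exec_start@1 write@4
I1 mul r1: issue@2 deps=(None,None) exec_start@2 write@4
I2 add r2: issue@3 deps=(1,1) exec_start@4 write@5
I3 add r1: issue@4 deps=(0,0) exec_start@4 write@6
I4 add r4: issue@5 deps=(None,0) exec_start@5 write@8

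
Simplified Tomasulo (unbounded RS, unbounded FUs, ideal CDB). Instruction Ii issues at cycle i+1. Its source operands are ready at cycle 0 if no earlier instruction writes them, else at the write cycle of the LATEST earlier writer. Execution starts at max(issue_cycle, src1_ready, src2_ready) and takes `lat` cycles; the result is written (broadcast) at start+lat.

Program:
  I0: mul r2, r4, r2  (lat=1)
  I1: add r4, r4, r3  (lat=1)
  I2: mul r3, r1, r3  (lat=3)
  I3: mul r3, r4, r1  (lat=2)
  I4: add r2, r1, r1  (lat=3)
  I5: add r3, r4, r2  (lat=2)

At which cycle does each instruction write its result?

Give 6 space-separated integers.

I0 mul r2: issue@1 deps=(None,None) exec_start@1 write@2
I1 add r4: issue@2 deps=(None,None) exec_start@2 write@3
I2 mul r3: issue@3 deps=(None,None) exec_start@3 write@6
I3 mul r3: issue@4 deps=(1,None) exec_start@4 write@6
I4 add r2: issue@5 deps=(None,None) exec_start@5 write@8
I5 add r3: issue@6 deps=(1,4) exec_start@8 write@10

Answer: 2 3 6 6 8 10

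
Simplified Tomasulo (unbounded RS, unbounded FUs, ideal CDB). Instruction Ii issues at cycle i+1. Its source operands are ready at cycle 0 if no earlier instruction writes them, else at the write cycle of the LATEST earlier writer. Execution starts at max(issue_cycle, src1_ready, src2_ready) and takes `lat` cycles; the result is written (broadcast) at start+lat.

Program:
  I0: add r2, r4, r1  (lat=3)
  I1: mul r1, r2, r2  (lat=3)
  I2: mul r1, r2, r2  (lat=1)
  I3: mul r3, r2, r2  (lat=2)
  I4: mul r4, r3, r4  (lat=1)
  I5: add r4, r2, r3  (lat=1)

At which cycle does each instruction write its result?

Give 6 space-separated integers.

Answer: 4 7 5 6 7 7

Derivation:
I0 add r2: issue@1 deps=(None,None) exec_start@1 write@4
I1 mul r1: issue@2 deps=(0,0) exec_start@4 write@7
I2 mul r1: issue@3 deps=(0,0) exec_start@4 write@5
I3 mul r3: issue@4 deps=(0,0) exec_start@4 write@6
I4 mul r4: issue@5 deps=(3,None) exec_start@6 write@7
I5 add r4: issue@6 deps=(0,3) exec_start@6 write@7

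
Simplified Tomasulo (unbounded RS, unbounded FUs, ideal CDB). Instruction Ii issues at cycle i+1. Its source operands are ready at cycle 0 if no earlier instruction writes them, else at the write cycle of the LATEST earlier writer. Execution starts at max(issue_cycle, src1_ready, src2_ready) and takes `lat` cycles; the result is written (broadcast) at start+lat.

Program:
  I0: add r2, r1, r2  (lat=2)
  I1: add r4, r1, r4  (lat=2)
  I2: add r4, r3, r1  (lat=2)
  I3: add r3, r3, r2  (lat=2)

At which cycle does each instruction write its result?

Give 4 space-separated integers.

I0 add r2: issue@1 deps=(None,None) exec_start@1 write@3
I1 add r4: issue@2 deps=(None,None) exec_start@2 write@4
I2 add r4: issue@3 deps=(None,None) exec_start@3 write@5
I3 add r3: issue@4 deps=(None,0) exec_start@4 write@6

Answer: 3 4 5 6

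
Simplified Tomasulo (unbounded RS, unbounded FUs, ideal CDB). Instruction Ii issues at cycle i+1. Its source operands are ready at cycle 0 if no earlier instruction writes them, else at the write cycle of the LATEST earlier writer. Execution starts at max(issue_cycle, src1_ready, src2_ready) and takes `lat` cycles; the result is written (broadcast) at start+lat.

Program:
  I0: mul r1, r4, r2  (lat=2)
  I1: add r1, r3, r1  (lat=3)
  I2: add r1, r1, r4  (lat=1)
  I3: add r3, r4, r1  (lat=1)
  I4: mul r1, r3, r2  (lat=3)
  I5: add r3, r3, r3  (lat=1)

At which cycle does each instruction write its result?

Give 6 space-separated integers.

I0 mul r1: issue@1 deps=(None,None) exec_start@1 write@3
I1 add r1: issue@2 deps=(None,0) exec_start@3 write@6
I2 add r1: issue@3 deps=(1,None) exec_start@6 write@7
I3 add r3: issue@4 deps=(None,2) exec_start@7 write@8
I4 mul r1: issue@5 deps=(3,None) exec_start@8 write@11
I5 add r3: issue@6 deps=(3,3) exec_start@8 write@9

Answer: 3 6 7 8 11 9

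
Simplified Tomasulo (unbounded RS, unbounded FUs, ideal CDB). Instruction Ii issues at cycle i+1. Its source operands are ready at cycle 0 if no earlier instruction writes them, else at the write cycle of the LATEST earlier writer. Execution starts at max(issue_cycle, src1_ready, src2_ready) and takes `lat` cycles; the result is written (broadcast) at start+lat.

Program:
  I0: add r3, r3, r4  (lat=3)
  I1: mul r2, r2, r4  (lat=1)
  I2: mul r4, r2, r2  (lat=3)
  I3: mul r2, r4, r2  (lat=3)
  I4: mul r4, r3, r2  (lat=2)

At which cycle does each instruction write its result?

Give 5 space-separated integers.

Answer: 4 3 6 9 11

Derivation:
I0 add r3: issue@1 deps=(None,None) exec_start@1 write@4
I1 mul r2: issue@2 deps=(None,None) exec_start@2 write@3
I2 mul r4: issue@3 deps=(1,1) exec_start@3 write@6
I3 mul r2: issue@4 deps=(2,1) exec_start@6 write@9
I4 mul r4: issue@5 deps=(0,3) exec_start@9 write@11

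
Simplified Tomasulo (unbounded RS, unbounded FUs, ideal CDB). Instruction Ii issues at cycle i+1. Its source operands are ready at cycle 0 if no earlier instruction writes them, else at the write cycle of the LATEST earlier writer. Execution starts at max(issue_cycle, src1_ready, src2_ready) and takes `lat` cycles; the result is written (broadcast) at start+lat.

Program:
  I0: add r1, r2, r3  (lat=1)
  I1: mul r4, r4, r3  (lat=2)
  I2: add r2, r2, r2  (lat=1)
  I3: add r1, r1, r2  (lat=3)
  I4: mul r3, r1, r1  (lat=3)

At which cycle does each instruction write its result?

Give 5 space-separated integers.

I0 add r1: issue@1 deps=(None,None) exec_start@1 write@2
I1 mul r4: issue@2 deps=(None,None) exec_start@2 write@4
I2 add r2: issue@3 deps=(None,None) exec_start@3 write@4
I3 add r1: issue@4 deps=(0,2) exec_start@4 write@7
I4 mul r3: issue@5 deps=(3,3) exec_start@7 write@10

Answer: 2 4 4 7 10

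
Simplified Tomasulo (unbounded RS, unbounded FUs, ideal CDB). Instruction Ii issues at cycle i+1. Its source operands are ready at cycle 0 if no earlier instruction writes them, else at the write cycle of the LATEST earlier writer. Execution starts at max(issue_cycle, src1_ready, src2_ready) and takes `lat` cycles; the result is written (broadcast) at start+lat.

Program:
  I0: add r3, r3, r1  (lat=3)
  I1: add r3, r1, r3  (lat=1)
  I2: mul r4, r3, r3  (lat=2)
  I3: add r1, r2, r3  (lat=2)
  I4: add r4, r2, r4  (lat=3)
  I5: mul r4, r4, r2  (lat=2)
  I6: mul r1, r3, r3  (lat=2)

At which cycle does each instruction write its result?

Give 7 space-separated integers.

Answer: 4 5 7 7 10 12 9

Derivation:
I0 add r3: issue@1 deps=(None,None) exec_start@1 write@4
I1 add r3: issue@2 deps=(None,0) exec_start@4 write@5
I2 mul r4: issue@3 deps=(1,1) exec_start@5 write@7
I3 add r1: issue@4 deps=(None,1) exec_start@5 write@7
I4 add r4: issue@5 deps=(None,2) exec_start@7 write@10
I5 mul r4: issue@6 deps=(4,None) exec_start@10 write@12
I6 mul r1: issue@7 deps=(1,1) exec_start@7 write@9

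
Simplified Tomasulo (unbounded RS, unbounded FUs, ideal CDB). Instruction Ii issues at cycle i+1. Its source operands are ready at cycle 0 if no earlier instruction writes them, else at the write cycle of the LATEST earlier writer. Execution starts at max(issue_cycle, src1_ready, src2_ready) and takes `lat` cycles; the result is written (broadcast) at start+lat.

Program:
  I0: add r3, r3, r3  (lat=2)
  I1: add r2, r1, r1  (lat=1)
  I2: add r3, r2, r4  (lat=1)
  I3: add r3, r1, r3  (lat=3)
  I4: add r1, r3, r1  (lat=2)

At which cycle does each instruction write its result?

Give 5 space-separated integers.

Answer: 3 3 4 7 9

Derivation:
I0 add r3: issue@1 deps=(None,None) exec_start@1 write@3
I1 add r2: issue@2 deps=(None,None) exec_start@2 write@3
I2 add r3: issue@3 deps=(1,None) exec_start@3 write@4
I3 add r3: issue@4 deps=(None,2) exec_start@4 write@7
I4 add r1: issue@5 deps=(3,None) exec_start@7 write@9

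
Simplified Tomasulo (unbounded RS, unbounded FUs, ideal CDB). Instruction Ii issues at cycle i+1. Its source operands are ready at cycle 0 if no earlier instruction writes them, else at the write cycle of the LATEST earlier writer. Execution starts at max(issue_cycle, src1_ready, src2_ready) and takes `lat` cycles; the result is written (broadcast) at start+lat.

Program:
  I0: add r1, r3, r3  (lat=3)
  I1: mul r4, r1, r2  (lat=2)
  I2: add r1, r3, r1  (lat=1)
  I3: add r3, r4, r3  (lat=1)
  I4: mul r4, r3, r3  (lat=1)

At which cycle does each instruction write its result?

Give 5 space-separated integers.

I0 add r1: issue@1 deps=(None,None) exec_start@1 write@4
I1 mul r4: issue@2 deps=(0,None) exec_start@4 write@6
I2 add r1: issue@3 deps=(None,0) exec_start@4 write@5
I3 add r3: issue@4 deps=(1,None) exec_start@6 write@7
I4 mul r4: issue@5 deps=(3,3) exec_start@7 write@8

Answer: 4 6 5 7 8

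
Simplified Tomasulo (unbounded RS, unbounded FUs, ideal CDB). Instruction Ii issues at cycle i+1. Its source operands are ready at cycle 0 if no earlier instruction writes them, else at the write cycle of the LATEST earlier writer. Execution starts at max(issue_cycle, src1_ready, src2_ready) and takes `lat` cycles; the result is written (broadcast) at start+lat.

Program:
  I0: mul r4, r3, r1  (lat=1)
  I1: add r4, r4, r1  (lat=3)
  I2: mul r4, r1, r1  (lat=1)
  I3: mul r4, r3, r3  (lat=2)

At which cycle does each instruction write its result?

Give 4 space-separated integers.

Answer: 2 5 4 6

Derivation:
I0 mul r4: issue@1 deps=(None,None) exec_start@1 write@2
I1 add r4: issue@2 deps=(0,None) exec_start@2 write@5
I2 mul r4: issue@3 deps=(None,None) exec_start@3 write@4
I3 mul r4: issue@4 deps=(None,None) exec_start@4 write@6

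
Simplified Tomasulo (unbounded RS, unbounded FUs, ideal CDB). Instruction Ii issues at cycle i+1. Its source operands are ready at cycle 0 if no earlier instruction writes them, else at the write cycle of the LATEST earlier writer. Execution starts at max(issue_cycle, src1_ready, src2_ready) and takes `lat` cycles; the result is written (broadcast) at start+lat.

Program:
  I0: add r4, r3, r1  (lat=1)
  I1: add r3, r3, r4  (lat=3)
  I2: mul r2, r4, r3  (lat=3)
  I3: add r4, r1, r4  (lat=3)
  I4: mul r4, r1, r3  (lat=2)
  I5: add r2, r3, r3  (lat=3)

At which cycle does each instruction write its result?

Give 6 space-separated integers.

Answer: 2 5 8 7 7 9

Derivation:
I0 add r4: issue@1 deps=(None,None) exec_start@1 write@2
I1 add r3: issue@2 deps=(None,0) exec_start@2 write@5
I2 mul r2: issue@3 deps=(0,1) exec_start@5 write@8
I3 add r4: issue@4 deps=(None,0) exec_start@4 write@7
I4 mul r4: issue@5 deps=(None,1) exec_start@5 write@7
I5 add r2: issue@6 deps=(1,1) exec_start@6 write@9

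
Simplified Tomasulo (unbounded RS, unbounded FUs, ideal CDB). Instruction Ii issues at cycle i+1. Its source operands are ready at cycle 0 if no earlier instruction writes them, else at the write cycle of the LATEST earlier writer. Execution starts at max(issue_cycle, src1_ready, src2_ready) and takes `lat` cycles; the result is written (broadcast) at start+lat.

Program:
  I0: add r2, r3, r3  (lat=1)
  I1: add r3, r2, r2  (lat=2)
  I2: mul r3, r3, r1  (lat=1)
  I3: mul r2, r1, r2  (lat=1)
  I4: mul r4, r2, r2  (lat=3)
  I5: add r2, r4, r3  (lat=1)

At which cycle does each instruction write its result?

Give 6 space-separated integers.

Answer: 2 4 5 5 8 9

Derivation:
I0 add r2: issue@1 deps=(None,None) exec_start@1 write@2
I1 add r3: issue@2 deps=(0,0) exec_start@2 write@4
I2 mul r3: issue@3 deps=(1,None) exec_start@4 write@5
I3 mul r2: issue@4 deps=(None,0) exec_start@4 write@5
I4 mul r4: issue@5 deps=(3,3) exec_start@5 write@8
I5 add r2: issue@6 deps=(4,2) exec_start@8 write@9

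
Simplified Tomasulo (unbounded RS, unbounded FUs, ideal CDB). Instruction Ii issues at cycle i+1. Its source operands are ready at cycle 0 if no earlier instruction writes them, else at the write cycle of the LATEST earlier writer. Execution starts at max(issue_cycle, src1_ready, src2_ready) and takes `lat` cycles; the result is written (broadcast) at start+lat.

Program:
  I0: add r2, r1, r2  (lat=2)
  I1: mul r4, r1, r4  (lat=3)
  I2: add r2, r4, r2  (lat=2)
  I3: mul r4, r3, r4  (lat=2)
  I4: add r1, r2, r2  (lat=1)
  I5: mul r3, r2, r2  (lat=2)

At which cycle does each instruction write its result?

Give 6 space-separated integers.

I0 add r2: issue@1 deps=(None,None) exec_start@1 write@3
I1 mul r4: issue@2 deps=(None,None) exec_start@2 write@5
I2 add r2: issue@3 deps=(1,0) exec_start@5 write@7
I3 mul r4: issue@4 deps=(None,1) exec_start@5 write@7
I4 add r1: issue@5 deps=(2,2) exec_start@7 write@8
I5 mul r3: issue@6 deps=(2,2) exec_start@7 write@9

Answer: 3 5 7 7 8 9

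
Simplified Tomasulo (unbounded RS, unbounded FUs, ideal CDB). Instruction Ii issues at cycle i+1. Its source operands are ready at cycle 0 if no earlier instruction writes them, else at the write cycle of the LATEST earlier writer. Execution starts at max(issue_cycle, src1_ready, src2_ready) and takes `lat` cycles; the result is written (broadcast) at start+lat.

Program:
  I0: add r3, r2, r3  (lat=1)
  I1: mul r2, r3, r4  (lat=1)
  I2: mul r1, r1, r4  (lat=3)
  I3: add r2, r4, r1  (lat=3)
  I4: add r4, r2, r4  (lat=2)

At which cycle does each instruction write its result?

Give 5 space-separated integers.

Answer: 2 3 6 9 11

Derivation:
I0 add r3: issue@1 deps=(None,None) exec_start@1 write@2
I1 mul r2: issue@2 deps=(0,None) exec_start@2 write@3
I2 mul r1: issue@3 deps=(None,None) exec_start@3 write@6
I3 add r2: issue@4 deps=(None,2) exec_start@6 write@9
I4 add r4: issue@5 deps=(3,None) exec_start@9 write@11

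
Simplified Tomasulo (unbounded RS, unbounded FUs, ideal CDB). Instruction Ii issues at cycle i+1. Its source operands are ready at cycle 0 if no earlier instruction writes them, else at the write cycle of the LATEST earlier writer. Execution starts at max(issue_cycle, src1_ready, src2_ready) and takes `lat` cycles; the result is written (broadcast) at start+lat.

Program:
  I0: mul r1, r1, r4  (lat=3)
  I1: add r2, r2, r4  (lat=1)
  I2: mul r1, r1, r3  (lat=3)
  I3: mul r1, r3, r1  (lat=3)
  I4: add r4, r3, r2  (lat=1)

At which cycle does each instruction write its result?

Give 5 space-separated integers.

I0 mul r1: issue@1 deps=(None,None) exec_start@1 write@4
I1 add r2: issue@2 deps=(None,None) exec_start@2 write@3
I2 mul r1: issue@3 deps=(0,None) exec_start@4 write@7
I3 mul r1: issue@4 deps=(None,2) exec_start@7 write@10
I4 add r4: issue@5 deps=(None,1) exec_start@5 write@6

Answer: 4 3 7 10 6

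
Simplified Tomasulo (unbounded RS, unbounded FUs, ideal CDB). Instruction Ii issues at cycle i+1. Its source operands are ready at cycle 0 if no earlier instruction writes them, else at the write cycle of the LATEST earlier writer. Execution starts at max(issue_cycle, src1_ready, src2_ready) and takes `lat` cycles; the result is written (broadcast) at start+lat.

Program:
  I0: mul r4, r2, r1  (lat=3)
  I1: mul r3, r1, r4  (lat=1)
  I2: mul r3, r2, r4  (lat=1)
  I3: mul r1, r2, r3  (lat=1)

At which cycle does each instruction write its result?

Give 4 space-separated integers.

Answer: 4 5 5 6

Derivation:
I0 mul r4: issue@1 deps=(None,None) exec_start@1 write@4
I1 mul r3: issue@2 deps=(None,0) exec_start@4 write@5
I2 mul r3: issue@3 deps=(None,0) exec_start@4 write@5
I3 mul r1: issue@4 deps=(None,2) exec_start@5 write@6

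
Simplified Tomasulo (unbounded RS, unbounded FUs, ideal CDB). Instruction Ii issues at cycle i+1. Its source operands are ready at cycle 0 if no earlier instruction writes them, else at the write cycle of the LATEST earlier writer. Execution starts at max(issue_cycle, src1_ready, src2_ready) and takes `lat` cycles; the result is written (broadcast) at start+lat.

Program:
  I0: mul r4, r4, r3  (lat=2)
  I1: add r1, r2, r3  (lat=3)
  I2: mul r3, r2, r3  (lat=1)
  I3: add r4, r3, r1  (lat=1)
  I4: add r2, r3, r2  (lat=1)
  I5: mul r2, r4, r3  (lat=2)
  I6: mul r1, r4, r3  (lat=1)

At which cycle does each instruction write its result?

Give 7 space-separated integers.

I0 mul r4: issue@1 deps=(None,None) exec_start@1 write@3
I1 add r1: issue@2 deps=(None,None) exec_start@2 write@5
I2 mul r3: issue@3 deps=(None,None) exec_start@3 write@4
I3 add r4: issue@4 deps=(2,1) exec_start@5 write@6
I4 add r2: issue@5 deps=(2,None) exec_start@5 write@6
I5 mul r2: issue@6 deps=(3,2) exec_start@6 write@8
I6 mul r1: issue@7 deps=(3,2) exec_start@7 write@8

Answer: 3 5 4 6 6 8 8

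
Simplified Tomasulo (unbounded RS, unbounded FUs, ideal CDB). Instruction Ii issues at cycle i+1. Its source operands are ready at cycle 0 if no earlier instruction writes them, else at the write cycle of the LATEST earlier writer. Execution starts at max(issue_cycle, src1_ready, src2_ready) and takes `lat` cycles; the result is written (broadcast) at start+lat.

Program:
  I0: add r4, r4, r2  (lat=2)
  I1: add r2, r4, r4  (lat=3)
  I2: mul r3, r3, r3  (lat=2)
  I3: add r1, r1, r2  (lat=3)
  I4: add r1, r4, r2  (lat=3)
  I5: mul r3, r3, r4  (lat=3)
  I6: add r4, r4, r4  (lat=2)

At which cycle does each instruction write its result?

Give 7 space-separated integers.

Answer: 3 6 5 9 9 9 9

Derivation:
I0 add r4: issue@1 deps=(None,None) exec_start@1 write@3
I1 add r2: issue@2 deps=(0,0) exec_start@3 write@6
I2 mul r3: issue@3 deps=(None,None) exec_start@3 write@5
I3 add r1: issue@4 deps=(None,1) exec_start@6 write@9
I4 add r1: issue@5 deps=(0,1) exec_start@6 write@9
I5 mul r3: issue@6 deps=(2,0) exec_start@6 write@9
I6 add r4: issue@7 deps=(0,0) exec_start@7 write@9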